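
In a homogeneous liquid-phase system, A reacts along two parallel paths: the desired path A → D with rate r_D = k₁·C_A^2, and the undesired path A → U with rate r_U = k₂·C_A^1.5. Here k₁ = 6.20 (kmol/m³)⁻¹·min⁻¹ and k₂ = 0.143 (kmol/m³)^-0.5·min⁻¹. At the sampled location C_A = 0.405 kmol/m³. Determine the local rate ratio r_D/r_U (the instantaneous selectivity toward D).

S_{D/U} = r_D/r_U = (k₁·C_A^2)/(k₂·C_A^1.5) = (k₁/k₂)·C_A^0.5.
= (6.20×0.4050^2) / (0.143×0.4050^1.5) = 1.017/0.03686 = 27.6.
Since the desired path is higher order in A, keeping C_A high (PFR or concentrated feed) favours D.

27.6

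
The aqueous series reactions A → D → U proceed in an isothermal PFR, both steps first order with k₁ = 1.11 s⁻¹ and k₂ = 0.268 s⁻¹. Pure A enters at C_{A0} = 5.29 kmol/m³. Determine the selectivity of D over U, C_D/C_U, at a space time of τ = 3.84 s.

0.848

For first-order series with pure A initially, C_D(τ) = k₁C_{A0}/(k₂−k₁)·(e^(−k₁τ) − e^(−k₂τ)).
e^(−k₁τ) = e^(−1.11×3.84) = e^(−4.262) = 0.01409; e^(−k₂τ) = e^(−1.029) = 0.3573.
C_D = 1.11×5.29/(0.268−1.11) × (0.01409−0.3573) = (-6.974)×(-0.3432) = 2.394 kmol/m³.
C_A = C_{A0}e^(−k₁τ) = 0.07453 kmol/m³, so C_U = C_{A0}−C_A−C_D = 2.822 kmol/m³; C_D/C_U = 0.848.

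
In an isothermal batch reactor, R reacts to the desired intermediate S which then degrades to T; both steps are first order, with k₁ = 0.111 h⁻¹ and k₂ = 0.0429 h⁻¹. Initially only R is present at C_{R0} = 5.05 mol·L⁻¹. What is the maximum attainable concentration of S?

2.77 mol·L⁻¹

Evaluating C_S at t_opt = ln(k₂/k₁)/(k₂−k₁) gives C_{S,max}/C_{R0} = (k₁/k₂)^[k₂/(k₂−k₁)].
= (0.111/0.0429)^(0.0429/(0.0429−0.111)) = (2.587)^(-0.6300) = 0.5494.
C_{S,max} = 0.5494×5.05 = 2.77 mol·L⁻¹.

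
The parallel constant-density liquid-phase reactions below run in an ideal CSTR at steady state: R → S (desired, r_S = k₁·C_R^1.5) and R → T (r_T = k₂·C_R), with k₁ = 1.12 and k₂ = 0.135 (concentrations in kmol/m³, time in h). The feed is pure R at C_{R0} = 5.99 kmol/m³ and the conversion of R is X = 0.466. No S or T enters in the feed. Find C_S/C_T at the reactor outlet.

Exit C_R = C_{R0}(1−X) = 5.99×0.534 = 3.199 kmol/m³.
Rates in a CSTR are evaluated at the outlet concentration: r_S = 1.12×3.199^1.5 = 6.407, r_T = 0.135×3.199 = 0.4318.
Overall selectivity = C_S/C_T = r_Sτ/(r_Tτ) = r_S/r_T = 14.8.

14.8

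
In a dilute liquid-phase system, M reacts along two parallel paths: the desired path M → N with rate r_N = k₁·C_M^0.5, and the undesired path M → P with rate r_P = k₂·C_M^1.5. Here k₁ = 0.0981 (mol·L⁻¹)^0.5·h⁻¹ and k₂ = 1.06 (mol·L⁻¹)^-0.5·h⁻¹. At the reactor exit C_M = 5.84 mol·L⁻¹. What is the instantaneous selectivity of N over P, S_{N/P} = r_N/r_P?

S_{N/P} = r_N/r_P = (k₁·C_M^0.5)/(k₂·C_M^1.5) = (k₁/k₂)·C_M⁻¹.
= (0.0981×5.840^0.5) / (1.06×5.840^1.5) = 0.2371/14.96 = 0.0158.
The undesired path is higher order in M, so low C_M (CSTR or dilute feed) favours N.

0.0158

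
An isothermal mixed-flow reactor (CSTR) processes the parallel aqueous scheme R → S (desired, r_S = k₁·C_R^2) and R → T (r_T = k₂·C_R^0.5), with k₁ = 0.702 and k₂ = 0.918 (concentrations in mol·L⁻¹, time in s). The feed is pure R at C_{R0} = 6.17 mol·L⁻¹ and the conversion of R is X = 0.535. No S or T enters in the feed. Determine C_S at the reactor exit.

2.60 mol·L⁻¹

Exit C_R = C_{R0}(1−X) = 6.17×0.465 = 2.869 mol·L⁻¹.
In a CSTR the entire volume is at exit conditions, so r_S = 0.702×2.869^2 = 5.778 and r_T = 0.918×2.869^0.5 = 1.555.
Fraction of consumed R going to S: r_S/(r_S+r_T) = 0.7880.
C_S = 0.7880·C_{R0}·X = 0.7880×6.17×0.535 = 2.60 mol·L⁻¹.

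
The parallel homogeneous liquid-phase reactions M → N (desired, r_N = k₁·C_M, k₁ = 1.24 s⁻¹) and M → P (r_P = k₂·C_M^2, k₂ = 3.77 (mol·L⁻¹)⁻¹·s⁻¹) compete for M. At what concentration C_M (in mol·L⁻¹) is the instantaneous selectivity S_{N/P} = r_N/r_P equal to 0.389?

S_{N/P} = (k₁/k₂)·C_M⁻¹ ⇒ C_M = (S·k₂/k₁)^(-1).
= (0.389×3.77/1.24)^(-1) = (1.183)^(-1) = 0.846 mol·L⁻¹.

0.846 mol·L⁻¹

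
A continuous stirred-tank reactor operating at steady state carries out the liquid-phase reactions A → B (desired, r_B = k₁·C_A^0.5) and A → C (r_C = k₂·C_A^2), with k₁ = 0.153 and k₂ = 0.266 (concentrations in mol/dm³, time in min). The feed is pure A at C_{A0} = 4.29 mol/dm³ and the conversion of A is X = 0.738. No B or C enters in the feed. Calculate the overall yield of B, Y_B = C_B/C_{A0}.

0.240

Exit C_A = C_{A0}(1−X) = 4.29×0.262 = 1.124 mol/dm³.
Rates in a CSTR are evaluated at the outlet concentration: r_B = 0.153×1.124^0.5 = 0.1622, r_C = 0.266×1.124^2 = 0.3360.
Fraction of consumed A going to B: r_B/(r_B+r_C) = 0.3256.
C_B = 0.3256·C_{A0}·X = 0.3256×4.29×0.738 = 1.03 mol/dm³; Y_B = C_B/C_{A0} = 0.240.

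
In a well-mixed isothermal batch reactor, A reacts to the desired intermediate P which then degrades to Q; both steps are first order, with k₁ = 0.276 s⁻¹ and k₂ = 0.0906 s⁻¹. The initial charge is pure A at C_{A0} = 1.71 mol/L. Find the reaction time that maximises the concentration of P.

6.01 s

For first-order series the maximum of C_P occurs at t_opt = ln(k₂/k₁)/(k₂−k₁).
= ln(0.0906/0.276)/(0.0906−0.276) = ln(0.3283)/-0.1854 = -1.114/-0.1854 = 6.01 s.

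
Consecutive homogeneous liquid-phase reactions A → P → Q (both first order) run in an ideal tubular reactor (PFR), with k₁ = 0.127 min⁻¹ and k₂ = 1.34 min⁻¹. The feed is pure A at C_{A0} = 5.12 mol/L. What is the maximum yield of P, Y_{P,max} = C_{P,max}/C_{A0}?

0.0741

At the optimum, C_{P,max}/C_{A0} = (k₁/k₂)^[k₂/(k₂−k₁)].
= (0.127/1.34)^(1.34/(1.34−0.127)) = (0.09478)^(1.105) = 0.07406.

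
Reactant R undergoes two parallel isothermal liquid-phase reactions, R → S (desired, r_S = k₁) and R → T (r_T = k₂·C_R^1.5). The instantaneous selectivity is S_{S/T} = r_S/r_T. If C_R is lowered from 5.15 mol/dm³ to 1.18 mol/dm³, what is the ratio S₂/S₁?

S_{S/T} = (k₁/k₂)·C_R^-1.5, so S₂/S₁ = (C_{R,2}/C_{R,1})^-1.5.
= (1.18/5.15)^(-1.5) = (0.2291)^(-1.5) = 9.12.

9.12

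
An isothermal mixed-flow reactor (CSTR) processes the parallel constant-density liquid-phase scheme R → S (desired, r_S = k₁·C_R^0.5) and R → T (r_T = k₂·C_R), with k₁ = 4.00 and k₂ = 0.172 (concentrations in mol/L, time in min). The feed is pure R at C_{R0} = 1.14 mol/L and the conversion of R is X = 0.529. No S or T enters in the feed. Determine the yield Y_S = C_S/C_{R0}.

0.513

Exit C_R = C_{R0}(1−X) = 1.14×0.471 = 0.5369 mol/L.
A CSTR operates uniformly at the exit composition, giving r_S = 2.931 and r_T = 0.09235 (each k·C_R^n at C_R = 0.5369).
Fraction of consumed R going to S: r_S/(r_S+r_T) = 0.9695.
C_S = 0.9695·C_{R0}·X = 0.9695×1.14×0.529 = 0.585 mol/L; Y_S = C_S/C_{R0} = 0.513.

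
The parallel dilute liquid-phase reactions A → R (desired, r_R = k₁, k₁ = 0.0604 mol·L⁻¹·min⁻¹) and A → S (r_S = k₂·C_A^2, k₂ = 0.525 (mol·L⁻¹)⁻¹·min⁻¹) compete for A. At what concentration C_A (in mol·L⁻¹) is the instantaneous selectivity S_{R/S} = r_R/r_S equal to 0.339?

0.583 mol·L⁻¹

S_{R/S} = (k₁/k₂)·C_A^-2 ⇒ C_A = (S·k₂/k₁)^(-0.5).
= (0.339×0.525/0.0604)^(-0.5) = (2.947)^(-0.5) = 0.583 mol·L⁻¹.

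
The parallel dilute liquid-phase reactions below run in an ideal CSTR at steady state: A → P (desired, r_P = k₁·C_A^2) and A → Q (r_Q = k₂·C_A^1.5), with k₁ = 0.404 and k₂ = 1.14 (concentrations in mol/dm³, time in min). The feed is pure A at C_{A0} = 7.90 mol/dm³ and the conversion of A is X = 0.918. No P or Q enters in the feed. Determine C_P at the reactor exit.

Exit C_A = C_{A0}(1−X) = 7.90×0.0820 = 0.6478 mol/dm³.
Rates in a CSTR are evaluated at the outlet concentration: r_P = 0.404×0.6478^2 = 0.1695, r_Q = 1.14×0.6478^1.5 = 0.5944.
Fraction of consumed A going to P: r_P/(r_P+r_Q) = 0.2219.
C_P = 0.2219·C_{A0}·X = 0.2219×7.90×0.918 = 1.61 mol/dm³.

1.61 mol/dm³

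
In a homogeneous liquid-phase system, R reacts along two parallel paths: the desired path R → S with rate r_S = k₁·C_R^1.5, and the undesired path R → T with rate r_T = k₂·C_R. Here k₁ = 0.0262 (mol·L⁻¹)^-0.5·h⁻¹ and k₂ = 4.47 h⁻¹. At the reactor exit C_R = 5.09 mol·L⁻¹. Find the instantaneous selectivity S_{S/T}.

0.0132

S_{S/T} = r_S/r_T = (k₁·C_R^1.5)/(k₂·C_R) = (k₁/k₂)·C_R^0.5.
= (0.0262×5.090^1.5) / (4.47×5.090) = 0.3009/22.75 = 0.0132.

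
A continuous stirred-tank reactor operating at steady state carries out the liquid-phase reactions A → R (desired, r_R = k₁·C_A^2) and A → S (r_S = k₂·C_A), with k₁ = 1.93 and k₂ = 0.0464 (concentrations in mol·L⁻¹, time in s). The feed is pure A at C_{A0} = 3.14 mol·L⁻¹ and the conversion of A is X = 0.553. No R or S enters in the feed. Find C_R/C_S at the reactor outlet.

58.4

Exit C_A = C_{A0}(1−X) = 3.14×0.447 = 1.404 mol·L⁻¹.
In a CSTR the entire volume is at exit conditions, so r_R = 1.93×1.404^2 = 3.802 and r_S = 0.0464×1.404 = 0.06513.
Overall selectivity = C_R/C_S = r_Rτ/(r_Sτ) = r_R/r_S = 58.4.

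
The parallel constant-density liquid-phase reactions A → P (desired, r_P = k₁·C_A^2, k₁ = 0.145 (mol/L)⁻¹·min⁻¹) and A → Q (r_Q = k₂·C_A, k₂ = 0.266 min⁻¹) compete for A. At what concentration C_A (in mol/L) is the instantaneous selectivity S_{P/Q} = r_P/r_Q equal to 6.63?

12.2 mol/L

S_{P/Q} = (k₁/k₂)·C_A ⇒ C_A = S·k₂/k₁.
= 6.63×0.266/0.145 = 12.2 mol/L.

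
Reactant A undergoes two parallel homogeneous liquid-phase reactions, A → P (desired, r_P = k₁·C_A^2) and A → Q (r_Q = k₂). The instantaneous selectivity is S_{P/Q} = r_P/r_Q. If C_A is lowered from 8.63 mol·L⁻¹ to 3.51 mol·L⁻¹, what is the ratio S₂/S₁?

0.165

S_{P/Q} = (k₁/k₂)·C_A^2, so S₂/S₁ = (C_{A,2}/C_{A,1})^2.
= (3.51/8.63)^2 = (0.4067)^2 = 0.165.
Selectivity toward P falls as C_A falls — high-concentration operation is favoured.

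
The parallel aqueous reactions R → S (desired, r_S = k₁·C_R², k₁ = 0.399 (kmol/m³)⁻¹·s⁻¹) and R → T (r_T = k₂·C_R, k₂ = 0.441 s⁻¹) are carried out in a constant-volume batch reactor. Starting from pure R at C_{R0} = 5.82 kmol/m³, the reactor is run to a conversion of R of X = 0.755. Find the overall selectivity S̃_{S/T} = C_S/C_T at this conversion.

C_R = C_{R0}(1−X) = 1.426 kmol/m³.
Along a PFR/batch, dC_T/dC_R = −r_T/(r_S+r_T) = −k₂/(k₂+k₁·C_R).
Integrating from C_{R0} to C_R: C_T = (0.441/0.399)·ln[(0.441+0.399·5.82)/(0.441+0.399·1.43)] = 1.105·ln(2.763/1.010) = 1.112 kmol/m³.
Then C_S = (C_{R0}−C_R) − C_T = 4.394 − 1.112 = 3.282 kmol/m³.
S̃_{S/T} = C_S/C_T = 3.282/1.112 = 2.95.

2.95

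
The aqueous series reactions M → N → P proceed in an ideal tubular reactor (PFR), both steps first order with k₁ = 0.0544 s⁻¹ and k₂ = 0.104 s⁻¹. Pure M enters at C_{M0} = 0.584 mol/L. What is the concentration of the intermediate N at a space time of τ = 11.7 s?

0.149 mol/L

The intermediate concentration in a first-order A→B→C sequence is C_N = k₁C_{M0}(e^(−k₁τ) − e^(−k₂τ))/(k₂−k₁).
e^(−k₁τ) = e^(−0.0544×11.7) = e^(−0.6365) = 0.5292; e^(−k₂τ) = e^(−1.217) = 0.2962.
C_N = 0.0544×0.584/(0.104−0.0544) × (0.5292−0.2962) = 0.6405×0.2330 = 0.1492 mol/L.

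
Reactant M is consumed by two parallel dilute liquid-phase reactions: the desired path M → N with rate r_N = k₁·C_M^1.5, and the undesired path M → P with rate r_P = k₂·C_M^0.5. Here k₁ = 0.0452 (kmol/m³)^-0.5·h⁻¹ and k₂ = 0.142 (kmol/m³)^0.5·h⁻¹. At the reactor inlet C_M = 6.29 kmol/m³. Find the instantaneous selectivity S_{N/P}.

S_{N/P} = r_N/r_P = (k₁·C_M^1.5)/(k₂·C_M^0.5) = (k₁/k₂)·C_M.
= (0.0452×6.290^1.5) / (0.142×6.290^0.5) = 0.7130/0.3561 = 2.00.

2.00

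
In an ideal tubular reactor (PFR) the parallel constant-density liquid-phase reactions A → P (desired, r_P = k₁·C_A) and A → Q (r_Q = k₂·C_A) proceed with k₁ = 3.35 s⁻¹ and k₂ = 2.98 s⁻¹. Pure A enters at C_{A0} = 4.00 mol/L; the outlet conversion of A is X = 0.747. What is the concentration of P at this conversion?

1.58 mol/L

C_A = C_{A0}(1−X) = 1.012 mol/L.
Both paths are first order in A, so the instantaneous fraction to P is constant: dC_P/d(−C_A) = k₁/(k₁+k₂) = 0.5292.
C_P = 0.5292·(C_{A0}−C_A) = 0.5292×2.988 = 1.58 mol/L.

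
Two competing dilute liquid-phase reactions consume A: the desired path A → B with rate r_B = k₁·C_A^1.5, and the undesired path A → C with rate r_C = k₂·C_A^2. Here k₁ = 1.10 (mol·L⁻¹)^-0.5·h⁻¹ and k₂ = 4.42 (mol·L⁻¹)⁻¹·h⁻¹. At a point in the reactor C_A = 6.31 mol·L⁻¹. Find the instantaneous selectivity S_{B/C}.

S_{B/C} = r_B/r_C = (k₁·C_A^1.5)/(k₂·C_A^2) = (k₁/k₂)·C_A^-0.5.
= (1.10×6.310^1.5) / (4.42×6.310^2) = 17.44/176.0 = 0.0991.

0.0991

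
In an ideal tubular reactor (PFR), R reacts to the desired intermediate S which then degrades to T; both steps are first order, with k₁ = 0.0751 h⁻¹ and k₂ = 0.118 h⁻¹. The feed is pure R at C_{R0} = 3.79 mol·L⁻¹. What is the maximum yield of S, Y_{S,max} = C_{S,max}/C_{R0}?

Evaluating C_S at τ_opt = ln(k₂/k₁)/(k₂−k₁) gives C_{S,max}/C_{R0} = (k₁/k₂)^[k₂/(k₂−k₁)].
= (0.0751/0.118)^(0.118/(0.118−0.0751)) = (0.6364)^(2.751) = 0.2885.

0.289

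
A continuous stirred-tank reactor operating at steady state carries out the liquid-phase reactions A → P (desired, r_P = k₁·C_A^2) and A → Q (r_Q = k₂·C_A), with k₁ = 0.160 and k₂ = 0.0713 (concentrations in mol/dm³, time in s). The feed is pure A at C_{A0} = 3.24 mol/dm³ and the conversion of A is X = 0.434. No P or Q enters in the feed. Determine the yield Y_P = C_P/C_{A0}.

Exit C_A = C_{A0}(1−X) = 3.24×0.566 = 1.834 mol/dm³.
Rates in a CSTR are evaluated at the outlet concentration: r_P = 0.160×1.834^2 = 0.5381, r_Q = 0.0713×1.834 = 0.1308.
Fraction of consumed A going to P: r_P/(r_P+r_Q) = 0.8045.
C_P = 0.8045·C_{A0}·X = 0.8045×3.24×0.434 = 1.13 mol/dm³; Y_P = C_P/C_{A0} = 0.349.

0.349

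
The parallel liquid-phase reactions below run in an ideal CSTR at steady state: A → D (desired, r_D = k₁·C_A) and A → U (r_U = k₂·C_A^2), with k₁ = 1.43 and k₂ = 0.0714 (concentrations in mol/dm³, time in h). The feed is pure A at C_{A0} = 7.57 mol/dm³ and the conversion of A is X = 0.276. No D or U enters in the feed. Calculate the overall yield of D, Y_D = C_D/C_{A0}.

0.217

Exit C_A = C_{A0}(1−X) = 7.57×0.724 = 5.481 mol/dm³.
In a CSTR the entire volume is at exit conditions, so r_D = 1.43×5.481 = 7.837 and r_U = 0.0714×5.481^2 = 2.145.
Fraction of consumed A going to D: r_D/(r_D+r_U) = 0.7851.
C_D = 0.7851·C_{A0}·X = 0.7851×7.57×0.276 = 1.64 mol/dm³; Y_D = C_D/C_{A0} = 0.217.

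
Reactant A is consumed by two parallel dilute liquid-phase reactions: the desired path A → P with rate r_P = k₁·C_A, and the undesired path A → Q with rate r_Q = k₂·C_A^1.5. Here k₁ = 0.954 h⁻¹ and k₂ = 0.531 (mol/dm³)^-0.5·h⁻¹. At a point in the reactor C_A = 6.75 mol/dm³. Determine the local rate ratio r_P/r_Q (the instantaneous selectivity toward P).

S_{P/Q} = r_P/r_Q = (k₁·C_A)/(k₂·C_A^1.5) = (k₁/k₂)·C_A^-0.5.
= (0.954×6.750) / (0.531×6.750^1.5) = 6.439/9.312 = 0.692.

0.692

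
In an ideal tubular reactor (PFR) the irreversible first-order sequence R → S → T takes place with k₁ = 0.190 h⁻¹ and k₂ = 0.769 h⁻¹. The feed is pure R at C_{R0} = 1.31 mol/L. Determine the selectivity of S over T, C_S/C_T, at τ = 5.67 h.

0.195

For first-order series with pure R initially, C_S(τ) = k₁C_{R0}/(k₂−k₁)·(e^(−k₁τ) − e^(−k₂τ)).
e^(−k₁τ) = e^(−0.190×5.67) = e^(−1.077) = 0.3405; e^(−k₂τ) = e^(−4.360) = 0.01278.
C_S = 0.190×1.31/(0.769−0.190) × (0.3405−0.01278) = 0.4299×0.3277 = 0.1409 mol/L.
C_R = C_{R0}e^(−k₁τ) = 0.4461 mol/L, so C_T = C_{R0}−C_R−C_S = 0.7230 mol/L; C_S/C_T = 0.195.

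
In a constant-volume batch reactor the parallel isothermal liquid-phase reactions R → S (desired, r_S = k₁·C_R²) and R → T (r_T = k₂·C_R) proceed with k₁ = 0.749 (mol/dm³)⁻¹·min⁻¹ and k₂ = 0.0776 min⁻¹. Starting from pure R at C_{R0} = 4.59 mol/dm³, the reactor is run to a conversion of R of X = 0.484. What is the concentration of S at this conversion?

C_R = C_{R0}(1−X) = 2.368 mol/dm³.
Along a PFR/batch, dC_T/dC_R = −r_T/(r_S+r_T) = −k₂/(k₂+k₁·C_R).
Integrating from C_{R0} to C_R: C_T = (0.0776/0.749)·ln[(0.0776+0.749·4.59)/(0.0776+0.749·2.37)] = 0.1036·ln(3.516/1.852) = 0.06643 mol/dm³.
Then C_S = (C_{R0}−C_R) − C_T = 2.222 − 0.06643 = 2.155 mol/dm³.

2.16 mol/dm³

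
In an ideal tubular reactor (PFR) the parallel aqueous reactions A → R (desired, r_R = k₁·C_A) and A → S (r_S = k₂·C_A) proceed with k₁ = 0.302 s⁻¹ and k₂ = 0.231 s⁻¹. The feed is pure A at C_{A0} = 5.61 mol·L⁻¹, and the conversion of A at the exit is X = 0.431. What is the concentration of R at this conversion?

1.37 mol·L⁻¹

C_A = C_{A0}(1−X) = 3.192 mol·L⁻¹.
Both paths are first order in A, so the instantaneous fraction to R is constant: dC_R/d(−C_A) = k₁/(k₁+k₂) = 0.5666.
C_R = 0.5666·(C_{A0}−C_A) = 0.5666×2.418 = 1.37 mol·L⁻¹.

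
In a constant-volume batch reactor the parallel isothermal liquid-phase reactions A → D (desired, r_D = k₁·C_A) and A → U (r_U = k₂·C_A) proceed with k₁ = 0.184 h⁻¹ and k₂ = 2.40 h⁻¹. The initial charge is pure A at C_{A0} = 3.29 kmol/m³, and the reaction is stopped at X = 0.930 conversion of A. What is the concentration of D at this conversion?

0.218 kmol/m³

C_A = C_{A0}(1−X) = 0.2303 kmol/m³.
Both paths are first order in A, so the instantaneous fraction to D is constant: dC_D/d(−C_A) = k₁/(k₁+k₂) = 0.07121.
C_D = 0.07121·(C_{A0}−C_A) = 0.07121×3.060 = 0.218 kmol/m³.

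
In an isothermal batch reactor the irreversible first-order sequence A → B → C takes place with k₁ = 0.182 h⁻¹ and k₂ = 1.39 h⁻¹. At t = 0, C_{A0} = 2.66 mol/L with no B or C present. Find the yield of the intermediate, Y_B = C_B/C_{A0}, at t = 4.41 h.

0.0672

The intermediate concentration in a first-order A→B→C sequence is C_B = k₁C_{A0}(e^(−k₁t) − e^(−k₂t))/(k₂−k₁).
e^(−k₁t) = e^(−0.182×4.41) = e^(−0.8026) = 0.4482; e^(−k₂t) = e^(−6.130) = 0.002177.
C_B = 0.182×2.66/(1.39−0.182) × (0.4482−0.002177) = 0.4008×0.4460 = 0.1787 mol/L.
Y_B = C_B/C_{A0} = 0.1787/2.66 = 0.0672.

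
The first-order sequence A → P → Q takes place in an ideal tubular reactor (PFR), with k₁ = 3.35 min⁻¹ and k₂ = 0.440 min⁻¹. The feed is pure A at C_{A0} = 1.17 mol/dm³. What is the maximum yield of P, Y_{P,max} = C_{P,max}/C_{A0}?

0.736

At the optimum, C_{P,max}/C_{A0} = (k₁/k₂)^[k₂/(k₂−k₁)].
= (3.35/0.440)^(0.440/(0.440−3.35)) = (7.614)^(-0.1512) = 0.7357.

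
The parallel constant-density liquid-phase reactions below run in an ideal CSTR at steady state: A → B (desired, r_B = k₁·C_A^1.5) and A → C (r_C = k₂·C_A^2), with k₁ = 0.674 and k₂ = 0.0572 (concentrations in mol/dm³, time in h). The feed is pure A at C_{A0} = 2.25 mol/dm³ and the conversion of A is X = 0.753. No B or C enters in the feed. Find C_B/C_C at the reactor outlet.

Exit C_A = C_{A0}(1−X) = 2.25×0.247 = 0.5557 mol/dm³.
A CSTR operates uniformly at the exit composition, giving r_B = 0.2792 and r_C = 0.01767 (each k·C_A^n at C_A = 0.5557).
Overall selectivity = C_B/C_C = r_Bτ/(r_Cτ) = r_B/r_C = 15.8.

15.8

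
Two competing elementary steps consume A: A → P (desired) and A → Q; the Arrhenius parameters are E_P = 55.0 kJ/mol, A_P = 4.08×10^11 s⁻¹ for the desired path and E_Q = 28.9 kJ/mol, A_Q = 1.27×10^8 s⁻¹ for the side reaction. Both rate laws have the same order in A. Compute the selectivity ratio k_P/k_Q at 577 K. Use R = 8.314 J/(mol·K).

13.9

k_P/k_Q = (A_P/A_Q)·exp[−(E_P−E_Q)/(RT)] = (A_P/A_Q)·exp[(E_Q−E_P)/(RT)].
(E_Q−E_P)/(RT) = (28.9−55.0)×10³/(8.314×577) = -26100/4797 = -5.441.
k_P/k_Q = (4.08×10^11/1.27×10^8)·exp(-5.441) = 3213 × 0.004336 = 13.9.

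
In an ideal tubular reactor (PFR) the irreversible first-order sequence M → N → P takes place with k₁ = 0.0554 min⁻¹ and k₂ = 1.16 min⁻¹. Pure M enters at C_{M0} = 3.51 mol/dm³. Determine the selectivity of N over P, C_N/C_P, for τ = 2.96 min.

For first-order series with pure M initially, C_N(τ) = k₁C_{M0}/(k₂−k₁)·(e^(−k₁τ) − e^(−k₂τ)).
e^(−k₁τ) = e^(−0.0554×2.96) = e^(−0.1640) = 0.8488; e^(−k₂τ) = e^(−3.434) = 0.03227.
C_N = 0.0554×3.51/(1.16−0.0554) × (0.8488−0.03227) = 0.1760×0.8165 = 0.1437 mol/dm³.
C_M = C_{M0}e^(−k₁τ) = 2.979 mol/dm³, so C_P = C_{M0}−C_M−C_N = 0.3871 mol/dm³; C_N/C_P = 0.371.

0.371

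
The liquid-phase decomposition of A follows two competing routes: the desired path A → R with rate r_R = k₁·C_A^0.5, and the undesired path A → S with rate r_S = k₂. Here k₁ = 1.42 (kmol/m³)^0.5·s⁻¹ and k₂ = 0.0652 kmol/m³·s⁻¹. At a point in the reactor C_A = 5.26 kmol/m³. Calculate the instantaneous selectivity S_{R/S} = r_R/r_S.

49.9

S_{R/S} = r_R/r_S = (k₁·C_A^0.5)/(k₂) = (k₁/k₂)·C_A^0.5.
= (1.42×5.260^0.5) / (0.0652) = 3.257/0.06520 = 49.9.
Since the desired path is higher order in A, keeping C_A high (PFR or concentrated feed) favours R.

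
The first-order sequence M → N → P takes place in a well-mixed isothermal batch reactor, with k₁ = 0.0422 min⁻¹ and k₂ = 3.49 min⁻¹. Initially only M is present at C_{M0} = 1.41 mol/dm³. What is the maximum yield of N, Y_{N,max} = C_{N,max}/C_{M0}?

Evaluating C_N at t_opt = ln(k₂/k₁)/(k₂−k₁) gives C_{N,max}/C_{M0} = (k₁/k₂)^[k₂/(k₂−k₁)].
= (0.0422/3.49)^(3.49/(3.49−0.0422)) = (0.01209)^(1.012) = 0.01146.

0.0115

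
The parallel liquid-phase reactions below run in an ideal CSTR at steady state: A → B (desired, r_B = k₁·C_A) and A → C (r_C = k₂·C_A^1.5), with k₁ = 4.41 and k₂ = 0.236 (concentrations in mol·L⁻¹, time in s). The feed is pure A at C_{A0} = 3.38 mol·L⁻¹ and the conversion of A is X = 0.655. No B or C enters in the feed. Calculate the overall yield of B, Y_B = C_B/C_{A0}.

0.619

Exit C_A = C_{A0}(1−X) = 3.38×0.345 = 1.166 mol·L⁻¹.
In a CSTR the entire volume is at exit conditions, so r_B = 4.41×1.166 = 5.143 and r_C = 0.236×1.166^1.5 = 0.2972.
Fraction of consumed A going to B: r_B/(r_B+r_C) = 0.9454.
C_B = 0.9454·C_{A0}·X = 0.9454×3.38×0.655 = 2.09 mol·L⁻¹; Y_B = C_B/C_{A0} = 0.619.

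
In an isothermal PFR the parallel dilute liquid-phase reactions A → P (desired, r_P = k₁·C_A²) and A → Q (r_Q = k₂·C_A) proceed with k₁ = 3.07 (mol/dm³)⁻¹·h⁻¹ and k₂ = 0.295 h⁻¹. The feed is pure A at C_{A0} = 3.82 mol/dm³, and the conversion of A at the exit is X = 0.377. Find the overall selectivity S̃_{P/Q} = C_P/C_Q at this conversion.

C_A = C_{A0}(1−X) = 2.380 mol/dm³.
Along a PFR/batch, dC_Q/dC_A = −r_Q/(r_P+r_Q) = −k₂/(k₂+k₁·C_A).
Integrating from C_{A0} to C_A: C_Q = (0.295/3.07)·ln[(0.295+3.07·3.82)/(0.295+3.07·2.38)] = 0.09609·ln(12.02/7.601) = 0.04405 mol/dm³.
Then C_P = (C_{A0}−C_A) − C_Q = 1.440 − 0.04405 = 1.396 mol/dm³.
S̃_{P/Q} = C_P/C_Q = 1.396/0.04405 = 31.7.

31.7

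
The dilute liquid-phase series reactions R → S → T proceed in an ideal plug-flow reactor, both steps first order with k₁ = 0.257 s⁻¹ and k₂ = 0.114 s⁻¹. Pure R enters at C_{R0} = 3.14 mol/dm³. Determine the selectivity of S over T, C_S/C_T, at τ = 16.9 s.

0.318

For first-order series with pure R initially, C_S(τ) = k₁C_{R0}/(k₂−k₁)·(e^(−k₁τ) − e^(−k₂τ)).
e^(−k₁τ) = e^(−0.257×16.9) = e^(−4.343) = 0.01299; e^(−k₂τ) = e^(−1.927) = 0.1456.
C_S = 0.257×3.14/(0.114−0.257) × (0.01299−0.1456) = (-5.643)×(-0.1326) = 0.7486 mol/dm³.
C_R = C_{R0}e^(−k₁τ) = 0.04080 mol/dm³, so C_T = C_{R0}−C_R−C_S = 2.351 mol/dm³; C_S/C_T = 0.318.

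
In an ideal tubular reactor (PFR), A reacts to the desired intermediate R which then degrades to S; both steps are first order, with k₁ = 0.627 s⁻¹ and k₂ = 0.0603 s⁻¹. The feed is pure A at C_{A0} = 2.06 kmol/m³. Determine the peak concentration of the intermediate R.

1.61 kmol/m³

At the optimum, C_{R,max}/C_{A0} = (k₁/k₂)^[k₂/(k₂−k₁)].
= (0.627/0.0603)^(0.0603/(0.0603−0.627)) = (10.40)^(-0.1064) = 0.7795.
C_{R,max} = 0.7795×2.06 = 1.61 kmol/m³.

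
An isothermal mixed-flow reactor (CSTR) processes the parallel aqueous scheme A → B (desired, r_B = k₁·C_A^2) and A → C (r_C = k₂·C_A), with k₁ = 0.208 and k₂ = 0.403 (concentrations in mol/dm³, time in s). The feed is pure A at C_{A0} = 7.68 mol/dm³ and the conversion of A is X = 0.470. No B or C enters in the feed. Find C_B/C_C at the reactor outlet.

2.10

Exit C_A = C_{A0}(1−X) = 7.68×0.530 = 4.070 mol/dm³.
In a CSTR the entire volume is at exit conditions, so r_B = 0.208×4.070^2 = 3.446 and r_C = 0.403×4.070 = 1.640.
Overall selectivity = C_B/C_C = r_Bτ/(r_Cτ) = r_B/r_C = 2.10.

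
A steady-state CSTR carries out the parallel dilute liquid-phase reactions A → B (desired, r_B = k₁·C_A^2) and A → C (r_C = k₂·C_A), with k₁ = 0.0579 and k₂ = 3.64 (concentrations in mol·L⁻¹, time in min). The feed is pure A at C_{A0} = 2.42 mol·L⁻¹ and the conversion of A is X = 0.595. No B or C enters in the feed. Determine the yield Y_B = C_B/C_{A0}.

0.00913

Exit C_A = C_{A0}(1−X) = 2.42×0.405 = 0.9801 mol·L⁻¹.
Rates in a CSTR are evaluated at the outlet concentration: r_B = 0.0579×0.9801^2 = 0.05562, r_C = 3.64×0.9801 = 3.568.
Fraction of consumed A going to B: r_B/(r_B+r_C) = 0.01535.
C_B = 0.01535·C_{A0}·X = 0.01535×2.42×0.595 = 0.0221 mol·L⁻¹; Y_B = C_B/C_{A0} = 0.00913.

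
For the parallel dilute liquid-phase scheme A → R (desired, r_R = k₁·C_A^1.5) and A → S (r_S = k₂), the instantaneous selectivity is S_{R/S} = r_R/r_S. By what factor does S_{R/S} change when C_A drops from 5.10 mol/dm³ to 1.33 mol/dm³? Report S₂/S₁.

S_{R/S} = (k₁/k₂)·C_A^1.5, so S₂/S₁ = (C_{A,2}/C_{A,1})^1.5.
= (1.33/5.10)^1.5 = (0.2608)^1.5 = 0.133.
Selectivity toward R falls as C_A falls — high-concentration operation is favoured.

0.133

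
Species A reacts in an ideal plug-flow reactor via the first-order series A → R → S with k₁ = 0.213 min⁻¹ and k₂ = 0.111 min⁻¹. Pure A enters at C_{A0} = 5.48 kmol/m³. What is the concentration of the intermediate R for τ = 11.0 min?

2.28 kmol/m³

Solving the coupled first-order balances gives C_R(τ) = [k₁/(k₂−k₁)]·C_{A0}·(e^(−k₁τ) − e^(−k₂τ)).
e^(−k₁τ) = e^(−0.213×11.0) = e^(−2.343) = 0.09604; e^(−k₂τ) = e^(−1.221) = 0.2949.
C_R = 0.213×5.48/(0.111−0.213) × (0.09604−0.2949) = (-11.44)×(-0.1989) = 2.276 kmol/m³.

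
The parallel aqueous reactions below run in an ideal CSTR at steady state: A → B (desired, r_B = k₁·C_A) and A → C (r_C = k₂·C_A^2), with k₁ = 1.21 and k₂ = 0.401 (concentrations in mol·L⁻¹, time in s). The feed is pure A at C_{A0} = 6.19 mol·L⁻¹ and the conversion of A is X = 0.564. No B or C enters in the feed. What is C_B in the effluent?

Exit C_A = C_{A0}(1−X) = 6.19×0.436 = 2.699 mol·L⁻¹.
In a CSTR the entire volume is at exit conditions, so r_B = 1.21×2.699 = 3.266 and r_C = 0.401×2.699^2 = 2.921.
Fraction of consumed A going to B: r_B/(r_B+r_C) = 0.5279.
C_B = 0.5279·C_{A0}·X = 0.5279×6.19×0.564 = 1.84 mol·L⁻¹.

1.84 mol·L⁻¹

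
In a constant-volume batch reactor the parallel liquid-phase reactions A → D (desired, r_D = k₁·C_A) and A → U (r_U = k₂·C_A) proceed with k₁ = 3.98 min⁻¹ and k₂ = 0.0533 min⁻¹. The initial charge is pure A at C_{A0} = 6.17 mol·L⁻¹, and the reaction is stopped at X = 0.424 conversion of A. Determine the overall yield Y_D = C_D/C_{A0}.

0.418

C_A = C_{A0}(1−X) = 3.554 mol·L⁻¹.
Both paths are first order in A, so the instantaneous fraction to D is constant: dC_D/d(−C_A) = k₁/(k₁+k₂) = 0.9868.
C_D = 0.9868·(C_{A0}−C_A) = 0.9868×2.616 = 2.58 mol·L⁻¹.
Y_D = C_D/C_{A0} = 2.582/6.17 = 0.418.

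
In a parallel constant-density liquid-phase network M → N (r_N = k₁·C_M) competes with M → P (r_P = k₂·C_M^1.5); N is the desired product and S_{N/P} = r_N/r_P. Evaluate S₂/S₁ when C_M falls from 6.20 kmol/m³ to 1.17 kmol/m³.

2.30

S_{N/P} = (k₁/k₂)·C_M^-0.5, so S₂/S₁ = (C_{M,2}/C_{M,1})^-0.5.
= (1.17/6.20)^(-0.5) = (0.1887)^(-0.5) = 2.30.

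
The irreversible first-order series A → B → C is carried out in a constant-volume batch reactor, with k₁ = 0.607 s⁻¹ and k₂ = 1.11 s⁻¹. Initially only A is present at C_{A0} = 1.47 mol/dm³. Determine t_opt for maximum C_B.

1.20 s

The intermediate peaks when r₁ = r₂, i.e. k₁e^(−k₁t) = k₂e^(−k₂t), giving t_opt = ln(k₂/k₁)/(k₂−k₁).
= ln(1.11/0.607)/(1.11−0.607) = ln(1.829)/0.5030 = 0.6036/0.5030 = 1.20 s.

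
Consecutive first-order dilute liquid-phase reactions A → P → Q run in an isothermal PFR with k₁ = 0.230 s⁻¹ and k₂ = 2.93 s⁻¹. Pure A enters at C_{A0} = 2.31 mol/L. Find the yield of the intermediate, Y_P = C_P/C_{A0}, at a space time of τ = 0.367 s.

Solving the coupled first-order balances gives C_P(τ) = [k₁/(k₂−k₁)]·C_{A0}·(e^(−k₁τ) − e^(−k₂τ)).
e^(−k₁τ) = e^(−0.230×0.367) = e^(−0.08441) = 0.9191; e^(−k₂τ) = e^(−1.075) = 0.3412.
C_P = 0.230×2.31/(2.93−0.230) × (0.9191−0.3412) = 0.1968×0.5779 = 0.1137 mol/L.
Y_P = C_P/C_{A0} = 0.1137/2.31 = 0.0492.

0.0492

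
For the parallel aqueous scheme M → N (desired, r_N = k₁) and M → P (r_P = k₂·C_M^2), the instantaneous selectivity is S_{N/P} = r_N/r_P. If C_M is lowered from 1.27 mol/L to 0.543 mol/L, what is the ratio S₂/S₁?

S_{N/P} = (k₁/k₂)·C_M^-2, so S₂/S₁ = (C_{M,2}/C_{M,1})^-2.
= (0.543/1.27)^(-2) = (0.4276)^(-2) = 5.47.
Selectivity toward N rises as C_M falls — low-concentration operation is favoured.

5.47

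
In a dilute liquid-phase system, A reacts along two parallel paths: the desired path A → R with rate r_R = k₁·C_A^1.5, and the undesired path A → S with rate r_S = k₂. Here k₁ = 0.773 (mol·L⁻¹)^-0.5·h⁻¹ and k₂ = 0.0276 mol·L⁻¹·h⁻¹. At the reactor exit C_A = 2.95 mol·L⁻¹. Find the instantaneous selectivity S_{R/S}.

142

S_{R/S} = r_R/r_S = (k₁·C_A^1.5)/(k₂) = (k₁/k₂)·C_A^1.5.
= (0.773×2.950^1.5) / (0.0276) = 3.917/0.02760 = 142.
Since the desired path is higher order in A, keeping C_A high (PFR or concentrated feed) favours R.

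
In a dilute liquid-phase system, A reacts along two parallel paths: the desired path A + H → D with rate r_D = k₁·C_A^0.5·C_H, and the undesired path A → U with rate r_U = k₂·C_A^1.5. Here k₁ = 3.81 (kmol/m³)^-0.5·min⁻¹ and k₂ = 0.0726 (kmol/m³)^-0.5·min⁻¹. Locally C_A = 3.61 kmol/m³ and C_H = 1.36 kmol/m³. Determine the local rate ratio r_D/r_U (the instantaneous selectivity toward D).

S_{D/U} = r_D/r_U = (k₁·C_A^0.5·C_H)/(k₂·C_A^1.5) = (k₁/k₂)·C_A⁻¹·C_H.
= (3.81×3.610^0.5×1.360) / (0.0726×3.610^1.5) = 9.845/0.4980 = 19.8.

19.8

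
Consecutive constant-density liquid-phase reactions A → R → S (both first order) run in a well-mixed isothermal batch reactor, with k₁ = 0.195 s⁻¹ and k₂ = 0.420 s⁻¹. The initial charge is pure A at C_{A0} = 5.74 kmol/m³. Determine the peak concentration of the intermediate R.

1.37 kmol/m³

At the optimum, C_{R,max}/C_{A0} = (k₁/k₂)^[k₂/(k₂−k₁)].
= (0.195/0.420)^(0.420/(0.420−0.195)) = (0.4643)^(1.867) = 0.2388.
C_{R,max} = 0.2388×5.74 = 1.37 kmol/m³.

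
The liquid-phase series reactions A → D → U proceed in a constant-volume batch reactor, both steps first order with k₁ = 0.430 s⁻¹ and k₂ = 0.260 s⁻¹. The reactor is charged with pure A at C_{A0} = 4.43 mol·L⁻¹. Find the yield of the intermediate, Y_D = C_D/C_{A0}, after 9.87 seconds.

Solving the coupled first-order balances gives C_D(t) = [k₁/(k₂−k₁)]·C_{A0}·(e^(−k₁t) − e^(−k₂t)).
e^(−k₁t) = e^(−0.430×9.87) = e^(−4.244) = 0.01435; e^(−k₂t) = e^(−2.566) = 0.07683.
C_D = 0.430×4.43/(0.260−0.430) × (0.01435−0.07683) = (-11.21)×(-0.06248) = 0.7001 mol·L⁻¹.
Y_D = C_D/C_{A0} = 0.7001/4.43 = 0.158.

0.158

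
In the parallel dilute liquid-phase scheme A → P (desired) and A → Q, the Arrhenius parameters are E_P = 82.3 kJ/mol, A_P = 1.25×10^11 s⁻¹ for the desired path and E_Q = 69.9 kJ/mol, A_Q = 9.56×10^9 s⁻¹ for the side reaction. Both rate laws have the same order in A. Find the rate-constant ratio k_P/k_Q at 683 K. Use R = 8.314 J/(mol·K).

Since both paths have the same order in A, the concentration cancels and S_{P/Q} = k_P/k_Q = (A_P/A_Q)·exp[(E_Q−E_P)/(RT)].
(E_Q−E_P)/(RT) = (69.9−82.3)×10³/(8.314×683) = -12400/5678 = -2.184.
k_P/k_Q = (1.25×10^11/9.56×10^9)·exp(-2.184) = 13.08 × 0.1126 = 1.47.

1.47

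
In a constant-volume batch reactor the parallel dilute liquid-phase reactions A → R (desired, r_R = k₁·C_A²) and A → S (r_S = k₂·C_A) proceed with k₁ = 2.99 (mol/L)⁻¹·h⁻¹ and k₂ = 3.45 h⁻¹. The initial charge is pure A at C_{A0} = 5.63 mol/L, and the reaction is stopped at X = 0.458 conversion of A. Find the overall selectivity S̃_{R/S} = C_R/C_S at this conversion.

C_A = C_{A0}(1−X) = 3.051 mol/L.
Along a PFR/batch, dC_S/dC_A = −r_S/(r_R+r_S) = −k₂/(k₂+k₁·C_A).
Integrating from C_{A0} to C_A: C_S = (3.45/2.99)·ln[(3.45+2.99·5.63)/(3.45+2.99·3.05)] = 1.154·ln(20.28/12.57) = 0.5518 mol/L.
Then C_R = (C_{A0}−C_A) − C_S = 2.579 − 0.5518 = 2.027 mol/L.
S̃_{R/S} = C_R/C_S = 2.027/0.5518 = 3.67.

3.67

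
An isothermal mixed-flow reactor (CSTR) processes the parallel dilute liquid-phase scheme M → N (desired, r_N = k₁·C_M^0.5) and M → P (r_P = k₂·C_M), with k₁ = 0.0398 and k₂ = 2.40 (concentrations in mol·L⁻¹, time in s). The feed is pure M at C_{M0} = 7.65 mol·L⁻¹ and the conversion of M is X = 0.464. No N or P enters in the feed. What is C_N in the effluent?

0.0288 mol·L⁻¹

Exit C_M = C_{M0}(1−X) = 7.65×0.536 = 4.100 mol·L⁻¹.
A CSTR operates uniformly at the exit composition, giving r_N = 0.08059 and r_P = 9.841 (each k·C_M^n at C_M = 4.100).
Fraction of consumed M going to N: r_N/(r_N+r_P) = 0.008123.
C_N = 0.008123·C_{M0}·X = 0.008123×7.65×0.464 = 0.0288 mol·L⁻¹.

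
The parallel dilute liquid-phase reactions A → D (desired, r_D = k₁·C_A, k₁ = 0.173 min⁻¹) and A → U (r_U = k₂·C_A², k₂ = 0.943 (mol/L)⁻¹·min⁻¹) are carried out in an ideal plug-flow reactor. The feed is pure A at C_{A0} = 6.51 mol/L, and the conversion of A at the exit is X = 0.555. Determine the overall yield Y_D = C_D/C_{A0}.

0.0219

C_A = C_{A0}(1−X) = 2.897 mol/L.
Along a PFR/batch, dC_D/dC_A = −r_D/(r_D+r_U) = −k₁/(k₁+k₂·C_A).
Integrating from C_{A0} to C_A: C_D = (0.173/0.943)·ln[(0.173+0.943·6.51)/(0.173+0.943·2.90)] = 0.1835·ln(6.312/2.905) = 0.1424 mol/L.
Y_D = C_D/C_{A0} = 0.1424/6.51 = 0.0219.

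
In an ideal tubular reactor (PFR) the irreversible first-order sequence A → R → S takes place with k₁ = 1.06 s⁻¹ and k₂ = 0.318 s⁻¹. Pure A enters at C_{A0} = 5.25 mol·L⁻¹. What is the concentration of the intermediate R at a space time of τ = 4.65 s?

1.66 mol·L⁻¹

For first-order series with pure A initially, C_R(τ) = k₁C_{A0}/(k₂−k₁)·(e^(−k₁τ) − e^(−k₂τ)).
e^(−k₁τ) = e^(−1.06×4.65) = e^(−4.929) = 0.007234; e^(−k₂τ) = e^(−1.479) = 0.2279.
C_R = 1.06×5.25/(0.318−1.06) × (0.007234−0.2279) = (-7.500)×(-0.2207) = 1.655 mol·L⁻¹.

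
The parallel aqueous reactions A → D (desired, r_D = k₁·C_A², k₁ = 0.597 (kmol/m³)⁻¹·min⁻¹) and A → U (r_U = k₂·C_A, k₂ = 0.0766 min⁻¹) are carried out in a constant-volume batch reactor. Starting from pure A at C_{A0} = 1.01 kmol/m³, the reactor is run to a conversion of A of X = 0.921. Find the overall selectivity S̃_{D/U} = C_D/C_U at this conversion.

3.27

C_A = C_{A0}(1−X) = 0.07979 kmol/m³.
Along a PFR/batch, dC_U/dC_A = −r_U/(r_D+r_U) = −k₂/(k₂+k₁·C_A).
Integrating from C_{A0} to C_A: C_U = (0.0766/0.597)·ln[(0.0766+0.597·1.01)/(0.0766+0.597·0.0798)] = 0.1283·ln(0.6796/0.1242) = 0.2180 kmol/m³.
Then C_D = (C_{A0}−C_A) − C_U = 0.9302 − 0.2180 = 0.7122 kmol/m³.
S̃_{D/U} = C_D/C_U = 0.7122/0.2180 = 3.27.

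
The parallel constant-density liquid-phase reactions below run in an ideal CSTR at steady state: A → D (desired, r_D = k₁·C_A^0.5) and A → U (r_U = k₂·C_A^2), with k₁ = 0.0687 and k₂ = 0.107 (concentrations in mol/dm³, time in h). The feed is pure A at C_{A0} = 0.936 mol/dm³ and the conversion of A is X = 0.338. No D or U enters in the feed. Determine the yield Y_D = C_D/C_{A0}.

0.192

Exit C_A = C_{A0}(1−X) = 0.936×0.662 = 0.6196 mol/dm³.
A CSTR operates uniformly at the exit composition, giving r_D = 0.05408 and r_U = 0.04108 (each k·C_A^n at C_A = 0.6196).
Fraction of consumed A going to D: r_D/(r_D+r_U) = 0.5683.
C_D = 0.5683·C_{A0}·X = 0.5683×0.936×0.338 = 0.180 mol/dm³; Y_D = C_D/C_{A0} = 0.192.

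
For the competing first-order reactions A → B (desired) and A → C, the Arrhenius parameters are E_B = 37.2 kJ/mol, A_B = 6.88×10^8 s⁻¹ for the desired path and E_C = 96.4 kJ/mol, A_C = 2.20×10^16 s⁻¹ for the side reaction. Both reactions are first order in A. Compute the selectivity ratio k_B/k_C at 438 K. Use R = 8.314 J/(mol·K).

k_B/k_C = (A_B/A_C)·exp[−(E_B−E_C)/(RT)] = (A_B/A_C)·exp[(E_C−E_B)/(RT)].
(E_C−E_B)/(RT) = (96.4−37.2)×10³/(8.314×438) = 59200/3642 = 16.26.
k_B/k_C = (6.88×10^8/2.20×10^16)·exp(16.26) = 3.127×10^-8 × 1.149×10^7 = 0.359.

0.359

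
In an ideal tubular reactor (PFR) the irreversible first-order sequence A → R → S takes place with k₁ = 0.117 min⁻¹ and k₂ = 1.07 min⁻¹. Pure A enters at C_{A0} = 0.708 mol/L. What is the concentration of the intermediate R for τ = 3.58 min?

The intermediate concentration in a first-order A→B→C sequence is C_R = k₁C_{A0}(e^(−k₁τ) − e^(−k₂τ))/(k₂−k₁).
e^(−k₁τ) = e^(−0.117×3.58) = e^(−0.4189) = 0.6578; e^(−k₂τ) = e^(−3.831) = 0.02170.
C_R = 0.117×0.708/(1.07−0.117) × (0.6578−0.02170) = 0.08692×0.6361 = 0.05529 mol/L.

0.0553 mol/L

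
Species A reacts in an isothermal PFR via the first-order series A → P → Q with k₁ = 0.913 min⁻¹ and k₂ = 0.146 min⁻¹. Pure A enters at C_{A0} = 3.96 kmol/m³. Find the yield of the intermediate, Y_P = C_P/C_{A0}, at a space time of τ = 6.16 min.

Solving the coupled first-order balances gives C_P(τ) = [k₁/(k₂−k₁)]·C_{A0}·(e^(−k₁τ) − e^(−k₂τ)).
e^(−k₁τ) = e^(−0.913×6.16) = e^(−5.624) = 0.003610; e^(−k₂τ) = e^(−0.8994) = 0.4068.
C_P = 0.913×3.96/(0.146−0.913) × (0.003610−0.4068) = (-4.714)×(-0.4032) = 1.901 kmol/m³.
Y_P = C_P/C_{A0} = 1.901/3.96 = 0.480.

0.480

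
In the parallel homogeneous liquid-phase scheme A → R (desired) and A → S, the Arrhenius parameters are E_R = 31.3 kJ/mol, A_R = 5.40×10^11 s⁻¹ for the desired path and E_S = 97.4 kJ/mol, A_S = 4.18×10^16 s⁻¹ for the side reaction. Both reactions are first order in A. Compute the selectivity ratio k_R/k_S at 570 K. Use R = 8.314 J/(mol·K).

Since both paths have the same order in A, the concentration cancels and S_{R/S} = k_R/k_S = (A_R/A_S)·exp[(E_S−E_R)/(RT)].
(E_S−E_R)/(RT) = (97.4−31.3)×10³/(8.314×570) = 66100/4739 = 13.95.
k_R/k_S = (5.40×10^11/4.18×10^16)·exp(13.95) = 1.292×10^-5 × 1.142×10^6 = 14.8.

14.8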